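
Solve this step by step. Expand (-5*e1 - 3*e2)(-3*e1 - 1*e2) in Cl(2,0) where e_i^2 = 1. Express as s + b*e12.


Expand: (-5*e1 - 3*e2)(-3*e1 - 1*e2)
= (-5)*(-3)*e1e1 + (-5)*(-1)*e1e2 + (-3)*(-3)*e2e1 + (-3)*(-1)*e2e2
Using e1^2 = e2^2 = 1, e2e1 = -e1e2:
Scalar part s = (-5)*(-3) + (-3)*(-1) = 15 + 3 = 18
Bivector part b = (-5)*(-1) - (-3)*(-3) = 5 - 9 = -4
uv = 18 - 4*e12


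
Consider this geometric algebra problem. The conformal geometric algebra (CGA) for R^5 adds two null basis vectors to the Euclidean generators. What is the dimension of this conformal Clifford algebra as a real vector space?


The conformal model of R^5 uses Cl(6,1): the 5 Euclidean generators plus two extra orthogonal generators e+ (e+^2 = +1) and e- (e-^2 = -1), from which the null vectors e0, einf are built.
Number of generators m = 5 + 2 = 7.
dim Cl(p,q) = 2^m = 2^7 = 128


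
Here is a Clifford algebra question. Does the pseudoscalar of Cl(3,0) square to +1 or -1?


The pseudoscalar I = e1...e_n (product of all n generators) of Cl(p,q) satisfies I^2 = (-1)^(q + n(n-1)/2).
p = 3, q = 0, n = p + q = 3
n(n-1)/2 = 3 * 2 / 2 = 3
Exponent = q + n(n-1)/2 = 0 + 3 = 3
I^2 = (-1)^3 = -1


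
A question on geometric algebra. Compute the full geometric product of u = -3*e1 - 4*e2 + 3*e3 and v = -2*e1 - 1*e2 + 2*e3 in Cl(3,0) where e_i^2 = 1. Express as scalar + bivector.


In Cl(3,0): e_i^2 = 1, e_ie_j = -e_je_i for i != j.
Scalar part = u . v = (-3)*(-2) + (-4)*(-1) + 3*2
= 6 + 4 + 6 = 16
e12 coeff = (-3)*(-1) - (-4)*(-2) = 3 - 8 = -5
e13 coeff = (-3)*2 - 3*(-2) = -6 - (-6) = 0
e23 coeff = (-4)*2 - 3*(-1) = -8 - (-3) = -5
uv = 16 - 5*e12 + 0*e13 - 5*e23


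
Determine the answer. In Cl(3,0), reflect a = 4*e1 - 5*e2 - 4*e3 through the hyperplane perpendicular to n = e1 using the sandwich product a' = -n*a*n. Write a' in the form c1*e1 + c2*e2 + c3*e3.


Reflection formula: a' = -n*a*n, with n = e1 (unit vector, n^2 = 1).
For reflection through hyperplane perp to e1:
The component along e1 flips sign, others stay.
a = (4, -5, -4)
a' = (-4, -5, -4)
a' = -4*e1 - 5*e2 - 4*e3


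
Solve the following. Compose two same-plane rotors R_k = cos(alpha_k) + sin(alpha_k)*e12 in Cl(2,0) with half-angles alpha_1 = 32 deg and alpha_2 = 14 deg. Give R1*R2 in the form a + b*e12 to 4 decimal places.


Same-plane rotors commute and their half-angles add:
R1*R2 = cos(a1 + a2) + sin(a1 + a2)*e12.
a1 + a2 = 32 + 14 = 46 deg
cos(46 deg) = 0.6947
sin(46 deg) = 0.7193
R1*R2 = 0.6947 + 0.7193*e12


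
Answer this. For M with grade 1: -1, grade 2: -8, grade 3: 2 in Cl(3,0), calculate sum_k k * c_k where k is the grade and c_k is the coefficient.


Grade-weighted sum = sum of grade_k * coefficient_k
1*(-1) = -1
2*(-8) = -16
3*2 = 6
Total = -1 + (-16) + 6 = -11


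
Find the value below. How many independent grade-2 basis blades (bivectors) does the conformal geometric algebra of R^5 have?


The conformal model of R^5 uses Cl(6,1) with m = 5 + 2 = 7 generators.
Number of grade-2 blades = C(m, 2) = C(7, 2)
= 7*6/2 = 21


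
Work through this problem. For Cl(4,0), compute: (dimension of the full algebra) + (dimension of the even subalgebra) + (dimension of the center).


n = 4 + 0 = 4
Total dim = 2^4 = 16
Even subalgebra dim = 2^3 = 8
n is even, so center dim = 1
Sum = 16 + 8 + 1 = 25


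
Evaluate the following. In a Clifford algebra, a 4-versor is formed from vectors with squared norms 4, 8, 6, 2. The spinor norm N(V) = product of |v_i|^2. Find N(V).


Spinor norm N(V) = |v1|^2 * |v2|^2 * ... * |v4|^2
= 4 * 8 * 6 * 2
Running product: 4, 32, 192, 384
N(V) = 384


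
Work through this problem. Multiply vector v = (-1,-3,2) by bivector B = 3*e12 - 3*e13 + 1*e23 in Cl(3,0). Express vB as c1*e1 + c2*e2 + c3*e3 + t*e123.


vB has grade-1 (vector) and grade-3 (trivector) parts: vB = (v _| B) + (v ^ B).
Vector part <vB>_1:
  e1: -v2*b12 - v3*b13 = -(-3)*(3) - (2)*(-3) = 15
  e2: v1*b12 - v3*b23 = (-1)*(3) - (2)*(1) = -5
  e3: v1*b13 + v2*b23 = (-1)*(-3) + (-3)*(1) = 0
Trivector part <vB>_3:
  e123: v1*b23 - v2*b13 + v3*b12 = (-1)*(1) - (-3)*(-3) + (2)*(3) = -4
vB = 15*e1 - 5*e2 + 0*e3 - 4*e123


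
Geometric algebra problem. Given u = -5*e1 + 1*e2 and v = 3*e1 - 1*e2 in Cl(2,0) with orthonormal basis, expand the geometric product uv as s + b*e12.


Expand: (-5*e1 + 1*e2)(3*e1 - 1*e2)
= (-5)*3*e1e1 + (-5)*(-1)*e1e2 + 1*3*e2e1 + 1*(-1)*e2e2
Using e1^2 = e2^2 = 1, e2e1 = -e1e2:
Scalar part s = (-5)*3 + 1*(-1) = -15 + (-1) = -16
Bivector part b = (-5)*(-1) - 1*3 = 5 - 3 = 2
uv = -16 + 2*e12


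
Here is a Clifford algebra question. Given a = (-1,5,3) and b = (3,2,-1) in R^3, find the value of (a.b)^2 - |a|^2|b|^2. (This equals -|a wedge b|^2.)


a . b = (-1)*3 + 5*2 + 3*(-1)
= -3 + 10 + (-3) = 4
|a|^2 = (-1)^2 + 5^2 + 3^2 = 35
|b|^2 = 3^2 + 2^2 + (-1)^2 = 14
(a.b)^2 = 4^2 = 16
|a|^2 * |b|^2 = 35 * 14 = 490
Result = 16 - 490 = -474


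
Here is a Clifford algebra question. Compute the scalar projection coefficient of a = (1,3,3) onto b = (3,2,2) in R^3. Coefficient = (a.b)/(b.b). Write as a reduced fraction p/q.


Projection coefficient = (a . b) / (b . b)
a . b = 1*3 + 3*2 + 3*2
= 3 + 6 + 6 = 15
b . b = 3^2 + 2^2 + 2^2
= 9 + 4 + 4 = 17
Coefficient = 15/17
In lowest terms: 15/17


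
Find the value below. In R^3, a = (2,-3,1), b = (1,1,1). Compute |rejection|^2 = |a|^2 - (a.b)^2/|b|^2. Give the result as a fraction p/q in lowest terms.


|a|^2 = 2^2 + (-3)^2 + 1^2 = 14
|b|^2 = 1^2 + 1^2 + 1^2 = 3
a . b = 2*1 + (-3)*1 + 1*1 = 0
(a.b)^2 = 0^2 = 0
|rej|^2 = 14 - 0/3
= (42 - 0)/3
= 42/3
In lowest terms: 14/1


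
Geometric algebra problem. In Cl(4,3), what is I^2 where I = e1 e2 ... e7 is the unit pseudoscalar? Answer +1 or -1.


The pseudoscalar I = e1...e_n (product of all n generators) of Cl(p,q) satisfies I^2 = (-1)^(q + n(n-1)/2).
p = 4, q = 3, n = p + q = 7
n(n-1)/2 = 7 * 6 / 2 = 21
Exponent = q + n(n-1)/2 = 3 + 21 = 24
I^2 = (-1)^24 = +1


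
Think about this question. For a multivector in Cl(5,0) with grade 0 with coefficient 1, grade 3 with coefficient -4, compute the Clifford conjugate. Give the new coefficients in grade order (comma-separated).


Clifford conjugate sign for grade k: (-1)^(k(k+1)/2)
Grade 0: (-1)^(0*1/2) = (-1)^0 = 1, coeff 1 -> 1
Grade 3: (-1)^(3*4/2) = (-1)^6 = 1, coeff -4 -> -4
Conjugated coefficients: 1, -4


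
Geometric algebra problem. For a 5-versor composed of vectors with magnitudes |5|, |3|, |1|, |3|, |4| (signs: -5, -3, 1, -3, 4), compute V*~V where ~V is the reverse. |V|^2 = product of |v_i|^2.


Each vector v_i has |v_i|^2 = s_i^2
Squared scales: (-5)^2 = 25, (-3)^2 = 9, 1^2 = 1, (-3)^2 = 9, 4^2 = 16
|V|^2 = 25 * 9 * 1 * 9 * 16
= 32400


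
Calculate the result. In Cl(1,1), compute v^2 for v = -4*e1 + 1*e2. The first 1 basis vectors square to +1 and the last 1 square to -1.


v^2 = sum of c_i^2 * e_i^2
Positive signature terms (e_i^2 = +1): (-4)^2 = 16
Negative signature terms (e_j^2 = -1): 1^2 = 1
v^2 = 16 - 1 = 15


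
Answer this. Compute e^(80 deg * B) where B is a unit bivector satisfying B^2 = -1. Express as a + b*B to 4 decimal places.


For a unit bivector B with B^2 = -1, the exponential series gives
e^(theta*B) = cos(theta) + sin(theta)*B (the GA analogue of Euler's formula).
theta = 80 degrees = 1.396263 rad
cos(80 deg) = 0.1736
sin(80 deg) = 0.9848
exp(theta*B) = 0.1736 + 0.9848*B


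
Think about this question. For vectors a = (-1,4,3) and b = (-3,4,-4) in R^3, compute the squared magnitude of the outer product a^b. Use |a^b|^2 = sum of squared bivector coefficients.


a wedge b = (a1*b2 - a2*b1)*e12 + (a1*b3 - a3*b1)*e13 + (a2*b3 - a3*b2)*e23
e12 coeff: (-1)*4 - 4*(-3) = -4 - (-12) = 8
e13 coeff: (-1)*(-4) - 3*(-3) = 4 - (-9) = 13
e23 coeff: 4*(-4) - 3*4 = -16 - 12 = -28
|a wedge b|^2 = 8^2 + 13^2 + (-28)^2
= 64 + 169 + 784
= 1017


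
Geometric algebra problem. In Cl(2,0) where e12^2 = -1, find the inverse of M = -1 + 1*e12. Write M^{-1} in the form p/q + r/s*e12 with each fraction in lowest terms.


M = -1 + 1*e12, where e12^2 = -1.
Since M commutes with its reverse ~M = a - b*e12, M * ~M = a^2 - b^2*e12^2 = a^2 + b^2.
So M^{-1} = ~M / (a^2 + b^2) = (a - b*e12)/(a^2 + b^2).
a^2 + b^2 = 1 + 1 = 2
Scalar part = -1/2 = -1/2
Bivector coeff = -1/2 = -1/2
M^{-1} = -1/2 - 1/2*e12


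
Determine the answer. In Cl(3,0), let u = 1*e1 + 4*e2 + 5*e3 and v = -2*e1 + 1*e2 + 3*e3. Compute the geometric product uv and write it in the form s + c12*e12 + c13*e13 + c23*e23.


In Cl(3,0): e_i^2 = 1, e_ie_j = -e_je_i for i != j.
Scalar part = u . v = 1*(-2) + 4*1 + 5*3
= -2 + 4 + 15 = 17
e12 coeff = 1*1 - 4*(-2) = 1 - (-8) = 9
e13 coeff = 1*3 - 5*(-2) = 3 - (-10) = 13
e23 coeff = 4*3 - 5*1 = 12 - 5 = 7
uv = 17 + 9*e12 + 13*e13 + 7*e23


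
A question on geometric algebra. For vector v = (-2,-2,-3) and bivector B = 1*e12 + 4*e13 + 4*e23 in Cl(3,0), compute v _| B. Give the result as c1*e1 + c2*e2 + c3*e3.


Left contraction v _| B = <vB>_1 (grade-1 part of the geometric product vB).
Using e1_|e12 = e2, e2_|e12 = -e1, e1_|e13 = e3, e3_|e13 = -e1, e2_|e23 = e3, e3_|e23 = -e2:
e1 coeff: -v2*b12 - v3*b13 = -(-2)*(1) - (-3)*(4) = 14
e2 coeff: v1*b12 - v3*b23 = (-2)*(1) - (-3)*(4) = 10
e3 coeff: v1*b13 + v2*b23 = (-2)*(4) + (-2)*(4) = -16
v _| B = 14*e1 + 10*e2 - 16*e3


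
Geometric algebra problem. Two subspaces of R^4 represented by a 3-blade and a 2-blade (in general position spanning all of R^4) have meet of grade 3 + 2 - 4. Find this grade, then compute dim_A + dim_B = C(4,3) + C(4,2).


Meet grade = grade(A) + grade(B) - n
= 3 + 2 - 4 = 1
C(4,3) = 4
C(4,2) = 6
dim_A + dim_B = 4 + 6 = 10


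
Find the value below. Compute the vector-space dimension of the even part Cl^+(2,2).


Even subalgebra dimension = 2^(n-1)
n = 2 + 2 = 4
2^(4 - 1) = 2^3 = 8
Verification: sum of C(4,k) for even k = 1 + 6 + 1 = 8
Result = 8


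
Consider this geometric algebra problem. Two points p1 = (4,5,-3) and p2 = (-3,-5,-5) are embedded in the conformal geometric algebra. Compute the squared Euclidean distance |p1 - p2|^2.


p1 - p2 = (7, 10, 2)
|p1 - p2|^2 = 7^2 + 10^2 + 2^2
= 49 + 100 + 4
= 153


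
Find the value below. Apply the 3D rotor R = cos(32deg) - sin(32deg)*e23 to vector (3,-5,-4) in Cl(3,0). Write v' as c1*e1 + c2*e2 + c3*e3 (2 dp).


Rotor R = cos(32deg) - sin(32deg)*e23
Rotation angle theta = 2 * 32 = 64 degrees in the e23 plane (e2 -> e3).
The component perpendicular to the plane (e1) is invariant: v'_1 = v1 = 3.00
cos(64deg) = 0.4384, sin(64deg) = 0.8988
v'_2 = v2*cos(theta) - v3*sin(theta) = -5*0.4384 - (-4)*0.8988 = 1.40
v'_3 = v2*sin(theta) + v3*cos(theta) = -5*0.8988 + (-4)*0.4384 = -6.25
v' = 3.00*e1 + 1.40*e2 - 6.25*e3


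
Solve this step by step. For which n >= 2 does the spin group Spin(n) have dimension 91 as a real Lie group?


dim Spin(n) = dim so(n) = n(n-1)/2.
Solve n(n-1)/2 = 91, i.e. n^2 - n - 182 = 0.
Discriminant = 1 + 8*91 = 729
n = (1 + sqrt(729))/2 = (1 + 27)/2 = 14


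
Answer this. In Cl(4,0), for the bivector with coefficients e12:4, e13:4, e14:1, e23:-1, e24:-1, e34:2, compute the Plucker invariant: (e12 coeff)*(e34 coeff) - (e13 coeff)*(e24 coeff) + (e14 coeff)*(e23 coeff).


Plucker relation: af - be + cd
a*f = 4*2 = 8
b*e = 4*(-1) = -4
c*d = 1*(-1) = -1
af - be + cd = 8 - (-4) + (-1)
= 11


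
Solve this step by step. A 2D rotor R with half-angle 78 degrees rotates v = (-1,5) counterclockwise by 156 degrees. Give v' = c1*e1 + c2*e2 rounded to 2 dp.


Rotor R = cos(78deg) - sin(78deg)*e12
Rotation angle theta = 2 * 78 = 156 degrees
v' = R*v*~R rotates v by theta.
cos(156deg) = -0.9135, sin(156deg) = 0.4067
v'_1 = -1*cos(156deg) - 5*sin(156deg)
= -1*(-0.9135) - 5*0.4067
= -1.12
v'_2 = -1*sin(156deg) + 5*cos(156deg)
= -1*0.4067 + 5*(-0.9135)
= -4.97
v' = -1.12*e1 - 4.97*e2


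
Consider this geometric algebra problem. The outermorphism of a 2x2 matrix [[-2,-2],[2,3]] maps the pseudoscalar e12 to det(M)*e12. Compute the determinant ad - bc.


The outermorphism of a linear map f sends e1^e2 to f(e1)^f(e2).
f(e1) = -2*e1 + 2*e2
f(e2) = -2*e1 + 3*e2
f(e1) ^ f(e2) = (-2*e1 + 2*e2) ^ (-2*e1 + 3*e2)
= (-2)*3*e12 + 2*(-2)*e21
= (-6 - (-4))*e12
= -2*e12
Coefficient = -2


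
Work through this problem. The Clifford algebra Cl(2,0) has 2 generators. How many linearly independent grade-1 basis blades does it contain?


Number of grade-k basis blades in Cl(p,q) with n = p + q is C(n, k).
n = 2 + 0 = 2
C(2, 1) = 2! / (1! * 1!)
= 2 / (1 * 1)
= 2


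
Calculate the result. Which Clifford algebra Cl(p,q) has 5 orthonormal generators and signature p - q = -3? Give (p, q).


We need p + q = 5 and p - q = -3.
Adding: 2p = 5 + (-3) = 2, so p = 1.
Then q = 5 - 1 = 4.
(p, q) = (1, 4)


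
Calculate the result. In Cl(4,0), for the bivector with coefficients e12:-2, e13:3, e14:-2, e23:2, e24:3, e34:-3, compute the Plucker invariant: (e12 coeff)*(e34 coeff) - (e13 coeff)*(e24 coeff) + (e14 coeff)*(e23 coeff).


Plucker relation: af - be + cd
a*f = (-2)*(-3) = 6
b*e = 3*3 = 9
c*d = (-2)*2 = -4
af - be + cd = 6 - 9 + (-4)
= -7


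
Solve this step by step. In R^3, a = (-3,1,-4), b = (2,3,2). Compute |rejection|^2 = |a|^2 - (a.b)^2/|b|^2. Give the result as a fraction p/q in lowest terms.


|a|^2 = (-3)^2 + 1^2 + (-4)^2 = 26
|b|^2 = 2^2 + 3^2 + 2^2 = 17
a . b = (-3)*2 + 1*3 + (-4)*2 = -11
(a.b)^2 = (-11)^2 = 121
|rej|^2 = 26 - 121/17
= (442 - 121)/17
= 321/17
In lowest terms: 321/17


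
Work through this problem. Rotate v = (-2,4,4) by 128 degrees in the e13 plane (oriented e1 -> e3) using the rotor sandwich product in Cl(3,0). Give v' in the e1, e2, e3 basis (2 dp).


Rotor R = cos(64deg) - sin(64deg)*e13
Rotation angle theta = 2 * 64 = 128 degrees in the e13 plane (e1 -> e3).
The component perpendicular to the plane (e2) is invariant: v'_2 = v2 = 4.00
cos(128deg) = -0.6157, sin(128deg) = 0.7880
v'_1 = v1*cos(theta) - v3*sin(theta) = -2*(-0.6157) - 4*0.7880 = -1.92
v'_3 = v1*sin(theta) + v3*cos(theta) = -2*0.7880 + 4*(-0.6157) = -4.04
v' = -1.92*e1 + 4.00*e2 - 4.04*e3


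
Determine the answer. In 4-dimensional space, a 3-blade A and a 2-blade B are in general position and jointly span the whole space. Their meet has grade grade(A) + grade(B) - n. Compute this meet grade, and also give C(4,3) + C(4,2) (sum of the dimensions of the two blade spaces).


Meet grade = grade(A) + grade(B) - n
= 3 + 2 - 4 = 1
C(4,3) = 4
C(4,2) = 6
dim_A + dim_B = 4 + 6 = 10


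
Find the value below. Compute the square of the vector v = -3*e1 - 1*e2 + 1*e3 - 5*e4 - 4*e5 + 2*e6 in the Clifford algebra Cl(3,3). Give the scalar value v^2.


v^2 = sum of c_i^2 * e_i^2
Positive signature terms (e_i^2 = +1): (-3)^2 + (-1)^2 + 1^2 = 11
Negative signature terms (e_j^2 = -1): (-5)^2 + (-4)^2 + 2^2 = 45
v^2 = 11 - 45 = -34


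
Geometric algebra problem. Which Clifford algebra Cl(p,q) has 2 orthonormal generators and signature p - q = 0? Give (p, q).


We need p + q = 2 and p - q = 0.
Adding: 2p = 2 + 0 = 2, so p = 1.
Then q = 2 - 1 = 1.
(p, q) = (1, 1)


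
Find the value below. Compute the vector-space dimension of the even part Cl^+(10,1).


Even subalgebra dimension = 2^(n-1)
n = 10 + 1 = 11
2^(11 - 1) = 2^10 = 1024
Verification: sum of C(11,k) for even k = 1 + 55 + 330 + 462 + 165 + 11 = 1024
Result = 1024


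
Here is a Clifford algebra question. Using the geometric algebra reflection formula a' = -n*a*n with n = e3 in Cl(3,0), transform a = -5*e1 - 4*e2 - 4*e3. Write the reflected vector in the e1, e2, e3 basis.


Reflection formula: a' = -n*a*n, with n = e3 (unit vector, n^2 = 1).
For reflection through hyperplane perp to e3:
The component along e3 flips sign, others stay.
a = (-5, -4, -4)
a' = (-5, -4, 4)
a' = -5*e1 - 4*e2 + 4*e3


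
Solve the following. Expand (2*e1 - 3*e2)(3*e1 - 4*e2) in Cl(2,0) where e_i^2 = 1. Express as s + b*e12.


Expand: (2*e1 - 3*e2)(3*e1 - 4*e2)
= 2*3*e1e1 + 2*(-4)*e1e2 + (-3)*3*e2e1 + (-3)*(-4)*e2e2
Using e1^2 = e2^2 = 1, e2e1 = -e1e2:
Scalar part s = 2*3 + (-3)*(-4) = 6 + 12 = 18
Bivector part b = 2*(-4) - (-3)*3 = -8 - (-9) = 1
uv = 18 + 1*e12


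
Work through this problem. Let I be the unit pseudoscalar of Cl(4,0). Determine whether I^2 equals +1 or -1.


The pseudoscalar I = e1...e_n (product of all n generators) of Cl(p,q) satisfies I^2 = (-1)^(q + n(n-1)/2).
p = 4, q = 0, n = p + q = 4
n(n-1)/2 = 4 * 3 / 2 = 6
Exponent = q + n(n-1)/2 = 0 + 6 = 6
I^2 = (-1)^6 = +1


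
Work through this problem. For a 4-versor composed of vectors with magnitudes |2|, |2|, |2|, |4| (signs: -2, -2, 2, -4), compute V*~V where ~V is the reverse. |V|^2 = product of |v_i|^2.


Each vector v_i has |v_i|^2 = s_i^2
Squared scales: (-2)^2 = 4, (-2)^2 = 4, 2^2 = 4, (-4)^2 = 16
|V|^2 = 4 * 4 * 4 * 16
= 1024


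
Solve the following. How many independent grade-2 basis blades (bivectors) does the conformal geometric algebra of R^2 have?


The conformal model of R^2 uses Cl(3,1) with m = 2 + 2 = 4 generators.
Number of grade-2 blades = C(m, 2) = C(4, 2)
= 4*3/2 = 6


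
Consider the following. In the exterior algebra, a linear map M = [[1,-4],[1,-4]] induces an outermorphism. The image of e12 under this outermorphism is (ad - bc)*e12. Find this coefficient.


The outermorphism of a linear map f sends e1^e2 to f(e1)^f(e2).
f(e1) = 1*e1 + 1*e2
f(e2) = -4*e1 - 4*e2
f(e1) ^ f(e2) = (1*e1 + 1*e2) ^ (-4*e1 - 4*e2)
= 1*(-4)*e12 + 1*(-4)*e21
= (-4 - (-4))*e12
= 0*e12
Coefficient = 0


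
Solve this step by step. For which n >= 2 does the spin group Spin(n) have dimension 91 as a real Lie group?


dim Spin(n) = dim so(n) = n(n-1)/2.
Solve n(n-1)/2 = 91, i.e. n^2 - n - 182 = 0.
Discriminant = 1 + 8*91 = 729
n = (1 + sqrt(729))/2 = (1 + 27)/2 = 14


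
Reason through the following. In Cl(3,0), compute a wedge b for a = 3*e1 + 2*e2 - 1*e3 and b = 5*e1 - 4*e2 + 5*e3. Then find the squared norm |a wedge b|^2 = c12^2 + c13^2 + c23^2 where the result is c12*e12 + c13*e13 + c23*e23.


a wedge b = (a1*b2 - a2*b1)*e12 + (a1*b3 - a3*b1)*e13 + (a2*b3 - a3*b2)*e23
e12 coeff: 3*(-4) - 2*5 = -12 - 10 = -22
e13 coeff: 3*5 - (-1)*5 = 15 - (-5) = 20
e23 coeff: 2*5 - (-1)*(-4) = 10 - 4 = 6
|a wedge b|^2 = (-22)^2 + 20^2 + 6^2
= 484 + 400 + 36
= 920


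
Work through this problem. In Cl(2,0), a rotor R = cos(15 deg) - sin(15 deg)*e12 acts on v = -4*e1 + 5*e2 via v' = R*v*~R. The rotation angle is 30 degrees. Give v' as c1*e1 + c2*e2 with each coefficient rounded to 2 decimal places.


Rotor R = cos(15deg) - sin(15deg)*e12
Rotation angle theta = 2 * 15 = 30 degrees
v' = R*v*~R rotates v by theta.
cos(30deg) = 0.8660, sin(30deg) = 0.5000
v'_1 = -4*cos(30deg) - 5*sin(30deg)
= -4*0.8660 - 5*0.5000
= -5.96
v'_2 = -4*sin(30deg) + 5*cos(30deg)
= -4*0.5000 + 5*0.8660
= 2.33
v' = -5.96*e1 + 2.33*e2


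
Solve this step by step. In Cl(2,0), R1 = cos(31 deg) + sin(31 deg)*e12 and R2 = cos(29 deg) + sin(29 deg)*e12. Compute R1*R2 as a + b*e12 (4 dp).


Same-plane rotors commute and their half-angles add:
R1*R2 = cos(a1 + a2) + sin(a1 + a2)*e12.
a1 + a2 = 31 + 29 = 60 deg
cos(60 deg) = 0.5000
sin(60 deg) = 0.8660
R1*R2 = 0.5000 + 0.8660*e12


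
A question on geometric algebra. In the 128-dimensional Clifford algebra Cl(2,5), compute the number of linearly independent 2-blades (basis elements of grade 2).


Number of grade-k basis blades in Cl(p,q) with n = p + q is C(n, k).
n = 2 + 5 = 7
C(7, 2) = 7! / (2! * 5!)
= 5040 / (2 * 120)
= 21


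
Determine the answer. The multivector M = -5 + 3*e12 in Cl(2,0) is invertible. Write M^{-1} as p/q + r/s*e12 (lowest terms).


M = -5 + 3*e12, where e12^2 = -1.
Since M commutes with its reverse ~M = a - b*e12, M * ~M = a^2 - b^2*e12^2 = a^2 + b^2.
So M^{-1} = ~M / (a^2 + b^2) = (a - b*e12)/(a^2 + b^2).
a^2 + b^2 = 25 + 9 = 34
Scalar part = -5/34 = -5/34
Bivector coeff = -3/34 = -3/34
M^{-1} = -5/34 - 3/34*e12


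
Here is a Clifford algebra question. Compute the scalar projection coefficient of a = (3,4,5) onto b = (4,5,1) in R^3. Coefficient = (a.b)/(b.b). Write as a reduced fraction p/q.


Projection coefficient = (a . b) / (b . b)
a . b = 3*4 + 4*5 + 5*1
= 12 + 20 + 5 = 37
b . b = 4^2 + 5^2 + 1^2
= 16 + 25 + 1 = 42
Coefficient = 37/42
In lowest terms: 37/42


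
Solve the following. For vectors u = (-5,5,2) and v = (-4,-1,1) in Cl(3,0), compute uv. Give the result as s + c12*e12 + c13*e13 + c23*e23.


In Cl(3,0): e_i^2 = 1, e_ie_j = -e_je_i for i != j.
Scalar part = u . v = (-5)*(-4) + 5*(-1) + 2*1
= 20 + (-5) + 2 = 17
e12 coeff = (-5)*(-1) - 5*(-4) = 5 - (-20) = 25
e13 coeff = (-5)*1 - 2*(-4) = -5 - (-8) = 3
e23 coeff = 5*1 - 2*(-1) = 5 - (-2) = 7
uv = 17 + 25*e12 + 3*e13 + 7*e23


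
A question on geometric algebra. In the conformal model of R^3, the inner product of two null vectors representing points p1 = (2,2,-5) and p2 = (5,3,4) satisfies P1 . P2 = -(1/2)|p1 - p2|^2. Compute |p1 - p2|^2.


p1 - p2 = (-3, -1, -9)
|p1 - p2|^2 = (-3)^2 + (-1)^2 + (-9)^2
= 9 + 1 + 81
= 91


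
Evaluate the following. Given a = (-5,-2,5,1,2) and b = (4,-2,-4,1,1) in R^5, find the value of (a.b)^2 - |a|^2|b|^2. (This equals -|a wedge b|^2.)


a . b = (-5)*4 + (-2)*(-2) + 5*(-4) + 1*1 + 2*1
= -20 + 4 + (-20) + 1 + 2 = -33
|a|^2 = (-5)^2 + (-2)^2 + 5^2 + 1^2 + 2^2 = 59
|b|^2 = 4^2 + (-2)^2 + (-4)^2 + 1^2 + 1^2 = 38
(a.b)^2 = (-33)^2 = 1089
|a|^2 * |b|^2 = 59 * 38 = 2242
Result = 1089 - 2242 = -1153


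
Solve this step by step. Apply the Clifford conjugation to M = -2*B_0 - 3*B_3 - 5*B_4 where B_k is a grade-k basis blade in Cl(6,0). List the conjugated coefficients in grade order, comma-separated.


Clifford conjugate sign for grade k: (-1)^(k(k+1)/2)
Grade 0: (-1)^(0*1/2) = (-1)^0 = 1, coeff -2 -> -2
Grade 3: (-1)^(3*4/2) = (-1)^6 = 1, coeff -3 -> -3
Grade 4: (-1)^(4*5/2) = (-1)^10 = 1, coeff -5 -> -5
Conjugated coefficients: -2, -3, -5


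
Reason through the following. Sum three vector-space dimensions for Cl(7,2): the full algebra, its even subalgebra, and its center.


n = 7 + 2 = 9
Total dim = 2^9 = 512
Even subalgebra dim = 2^8 = 256
n is odd, so center dim = 2
Sum = 512 + 256 + 2 = 770


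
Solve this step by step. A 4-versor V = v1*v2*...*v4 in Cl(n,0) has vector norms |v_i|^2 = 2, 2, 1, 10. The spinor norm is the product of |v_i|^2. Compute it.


Spinor norm N(V) = |v1|^2 * |v2|^2 * ... * |v4|^2
= 2 * 2 * 1 * 10
Running product: 2, 4, 4, 40
N(V) = 40


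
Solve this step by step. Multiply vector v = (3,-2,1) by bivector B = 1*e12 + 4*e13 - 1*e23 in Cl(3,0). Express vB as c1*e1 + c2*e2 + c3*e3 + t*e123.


vB has grade-1 (vector) and grade-3 (trivector) parts: vB = (v _| B) + (v ^ B).
Vector part <vB>_1:
  e1: -v2*b12 - v3*b13 = -(-2)*(1) - (1)*(4) = -2
  e2: v1*b12 - v3*b23 = (3)*(1) - (1)*(-1) = 4
  e3: v1*b13 + v2*b23 = (3)*(4) + (-2)*(-1) = 14
Trivector part <vB>_3:
  e123: v1*b23 - v2*b13 + v3*b12 = (3)*(-1) - (-2)*(4) + (1)*(1) = 6
vB = -2*e1 + 4*e2 + 14*e3 + 6*e123


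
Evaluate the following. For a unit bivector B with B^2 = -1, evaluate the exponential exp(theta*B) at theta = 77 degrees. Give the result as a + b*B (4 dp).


For a unit bivector B with B^2 = -1, the exponential series gives
e^(theta*B) = cos(theta) + sin(theta)*B (the GA analogue of Euler's formula).
theta = 77 degrees = 1.343904 rad
cos(77 deg) = 0.2250
sin(77 deg) = 0.9744
exp(theta*B) = 0.2250 + 0.9744*B


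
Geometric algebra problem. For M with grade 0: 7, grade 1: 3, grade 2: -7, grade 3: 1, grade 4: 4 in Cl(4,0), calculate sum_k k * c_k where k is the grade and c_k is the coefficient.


Grade-weighted sum = sum of grade_k * coefficient_k
0*7 = 0
1*3 = 3
2*(-7) = -14
3*1 = 3
4*4 = 16
Total = 0 + 3 + (-14) + 3 + 16 = 8


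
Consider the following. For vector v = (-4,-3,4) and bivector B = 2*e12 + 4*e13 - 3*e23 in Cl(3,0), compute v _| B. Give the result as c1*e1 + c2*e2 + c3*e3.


Left contraction v _| B = <vB>_1 (grade-1 part of the geometric product vB).
Using e1_|e12 = e2, e2_|e12 = -e1, e1_|e13 = e3, e3_|e13 = -e1, e2_|e23 = e3, e3_|e23 = -e2:
e1 coeff: -v2*b12 - v3*b13 = -(-3)*(2) - (4)*(4) = -10
e2 coeff: v1*b12 - v3*b23 = (-4)*(2) - (4)*(-3) = 4
e3 coeff: v1*b13 + v2*b23 = (-4)*(4) + (-3)*(-3) = -7
v _| B = -10*e1 + 4*e2 - 7*e3


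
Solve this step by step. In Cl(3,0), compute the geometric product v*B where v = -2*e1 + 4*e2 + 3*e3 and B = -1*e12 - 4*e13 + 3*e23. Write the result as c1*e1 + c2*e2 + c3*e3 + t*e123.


vB has grade-1 (vector) and grade-3 (trivector) parts: vB = (v _| B) + (v ^ B).
Vector part <vB>_1:
  e1: -v2*b12 - v3*b13 = -(4)*(-1) - (3)*(-4) = 16
  e2: v1*b12 - v3*b23 = (-2)*(-1) - (3)*(3) = -7
  e3: v1*b13 + v2*b23 = (-2)*(-4) + (4)*(3) = 20
Trivector part <vB>_3:
  e123: v1*b23 - v2*b13 + v3*b12 = (-2)*(3) - (4)*(-4) + (3)*(-1) = 7
vB = 16*e1 - 7*e2 + 20*e3 + 7*e123


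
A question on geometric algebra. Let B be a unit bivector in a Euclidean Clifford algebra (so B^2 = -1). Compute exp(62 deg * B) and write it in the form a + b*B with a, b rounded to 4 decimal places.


For a unit bivector B with B^2 = -1, the exponential series gives
e^(theta*B) = cos(theta) + sin(theta)*B (the GA analogue of Euler's formula).
theta = 62 degrees = 1.082104 rad
cos(62 deg) = 0.4695
sin(62 deg) = 0.8829
exp(theta*B) = 0.4695 + 0.8829*B


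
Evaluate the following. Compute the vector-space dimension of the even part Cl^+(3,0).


Even subalgebra dimension = 2^(n-1)
n = 3 + 0 = 3
2^(3 - 1) = 2^2 = 4
Verification: sum of C(3,k) for even k = 1 + 3 = 4
Result = 4


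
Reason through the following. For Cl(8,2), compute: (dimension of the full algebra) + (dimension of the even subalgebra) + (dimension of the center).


n = 8 + 2 = 10
Total dim = 2^10 = 1024
Even subalgebra dim = 2^9 = 512
n is even, so center dim = 1
Sum = 1024 + 512 + 1 = 1537


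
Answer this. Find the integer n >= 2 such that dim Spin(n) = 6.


dim Spin(n) = dim so(n) = n(n-1)/2.
Solve n(n-1)/2 = 6, i.e. n^2 - n - 12 = 0.
Discriminant = 1 + 8*6 = 49
n = (1 + sqrt(49))/2 = (1 + 7)/2 = 4


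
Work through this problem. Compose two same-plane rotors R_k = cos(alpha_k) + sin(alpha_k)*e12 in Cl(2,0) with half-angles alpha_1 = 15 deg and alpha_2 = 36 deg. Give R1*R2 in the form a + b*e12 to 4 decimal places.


Same-plane rotors commute and their half-angles add:
R1*R2 = cos(a1 + a2) + sin(a1 + a2)*e12.
a1 + a2 = 15 + 36 = 51 deg
cos(51 deg) = 0.6293
sin(51 deg) = 0.7771
R1*R2 = 0.6293 + 0.7771*e12


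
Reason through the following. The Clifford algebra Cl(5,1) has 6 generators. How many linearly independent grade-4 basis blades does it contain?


Number of grade-k basis blades in Cl(p,q) with n = p + q is C(n, k).
n = 5 + 1 = 6
C(6, 4) = 6! / (4! * 2!)
= 720 / (24 * 2)
= 15


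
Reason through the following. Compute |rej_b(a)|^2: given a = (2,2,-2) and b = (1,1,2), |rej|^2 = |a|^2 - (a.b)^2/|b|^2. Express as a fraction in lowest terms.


|a|^2 = 2^2 + 2^2 + (-2)^2 = 12
|b|^2 = 1^2 + 1^2 + 2^2 = 6
a . b = 2*1 + 2*1 + (-2)*2 = 0
(a.b)^2 = 0^2 = 0
|rej|^2 = 12 - 0/6
= (72 - 0)/6
= 72/6
In lowest terms: 12/1


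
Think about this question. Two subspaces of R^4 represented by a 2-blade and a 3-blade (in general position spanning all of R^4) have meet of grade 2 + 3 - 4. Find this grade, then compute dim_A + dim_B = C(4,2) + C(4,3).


Meet grade = grade(A) + grade(B) - n
= 2 + 3 - 4 = 1
C(4,2) = 6
C(4,3) = 4
dim_A + dim_B = 6 + 4 = 10


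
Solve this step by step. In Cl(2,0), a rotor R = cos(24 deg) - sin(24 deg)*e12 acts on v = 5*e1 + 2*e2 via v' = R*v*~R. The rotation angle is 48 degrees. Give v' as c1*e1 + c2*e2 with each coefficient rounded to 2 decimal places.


Rotor R = cos(24deg) - sin(24deg)*e12
Rotation angle theta = 2 * 24 = 48 degrees
v' = R*v*~R rotates v by theta.
cos(48deg) = 0.6691, sin(48deg) = 0.7431
v'_1 = 5*cos(48deg) - 2*sin(48deg)
= 5*0.6691 - 2*0.7431
= 1.86
v'_2 = 5*sin(48deg) + 2*cos(48deg)
= 5*0.7431 + 2*0.6691
= 5.05
v' = 1.86*e1 + 5.05*e2


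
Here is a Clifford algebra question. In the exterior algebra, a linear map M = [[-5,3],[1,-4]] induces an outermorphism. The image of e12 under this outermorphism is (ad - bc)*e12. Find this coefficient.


The outermorphism of a linear map f sends e1^e2 to f(e1)^f(e2).
f(e1) = -5*e1 + 1*e2
f(e2) = 3*e1 - 4*e2
f(e1) ^ f(e2) = (-5*e1 + 1*e2) ^ (3*e1 - 4*e2)
= (-5)*(-4)*e12 + 1*3*e21
= (20 - 3)*e12
= 17*e12
Coefficient = 17


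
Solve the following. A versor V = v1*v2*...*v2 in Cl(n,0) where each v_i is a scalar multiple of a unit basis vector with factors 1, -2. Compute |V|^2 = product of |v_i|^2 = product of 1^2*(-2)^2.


Each vector v_i has |v_i|^2 = s_i^2
Squared scales: 1^2 = 1, (-2)^2 = 4
|V|^2 = 1 * 4
= 4


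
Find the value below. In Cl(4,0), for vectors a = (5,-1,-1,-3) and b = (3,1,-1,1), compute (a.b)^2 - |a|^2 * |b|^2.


a . b = 5*3 + (-1)*1 + (-1)*(-1) + (-3)*1
= 15 + (-1) + 1 + (-3) = 12
|a|^2 = 5^2 + (-1)^2 + (-1)^2 + (-3)^2 = 36
|b|^2 = 3^2 + 1^2 + (-1)^2 + 1^2 = 12
(a.b)^2 = 12^2 = 144
|a|^2 * |b|^2 = 36 * 12 = 432
Result = 144 - 432 = -288


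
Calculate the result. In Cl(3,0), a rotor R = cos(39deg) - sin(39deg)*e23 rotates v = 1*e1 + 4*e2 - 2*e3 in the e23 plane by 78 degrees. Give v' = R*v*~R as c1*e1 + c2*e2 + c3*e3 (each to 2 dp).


Rotor R = cos(39deg) - sin(39deg)*e23
Rotation angle theta = 2 * 39 = 78 degrees in the e23 plane (e2 -> e3).
The component perpendicular to the plane (e1) is invariant: v'_1 = v1 = 1.00
cos(78deg) = 0.2079, sin(78deg) = 0.9781
v'_2 = v2*cos(theta) - v3*sin(theta) = 4*0.2079 - (-2)*0.9781 = 2.79
v'_3 = v2*sin(theta) + v3*cos(theta) = 4*0.9781 + (-2)*0.2079 = 3.50
v' = 1.00*e1 + 2.79*e2 + 3.50*e3


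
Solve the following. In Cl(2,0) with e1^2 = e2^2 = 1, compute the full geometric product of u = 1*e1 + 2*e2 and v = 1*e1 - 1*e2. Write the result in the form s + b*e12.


Expand: (1*e1 + 2*e2)(1*e1 - 1*e2)
= 1*1*e1e1 + 1*(-1)*e1e2 + 2*1*e2e1 + 2*(-1)*e2e2
Using e1^2 = e2^2 = 1, e2e1 = -e1e2:
Scalar part s = 1*1 + 2*(-1) = 1 + (-2) = -1
Bivector part b = 1*(-1) - 2*1 = -1 - 2 = -3
uv = -1 - 3*e12


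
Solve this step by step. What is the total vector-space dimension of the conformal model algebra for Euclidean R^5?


The conformal model of R^5 uses Cl(6,1): the 5 Euclidean generators plus two extra orthogonal generators e+ (e+^2 = +1) and e- (e-^2 = -1), from which the null vectors e0, einf are built.
Number of generators m = 5 + 2 = 7.
dim Cl(p,q) = 2^m = 2^7 = 128


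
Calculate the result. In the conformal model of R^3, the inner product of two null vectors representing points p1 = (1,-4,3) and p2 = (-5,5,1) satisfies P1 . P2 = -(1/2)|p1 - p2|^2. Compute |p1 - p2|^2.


p1 - p2 = (6, -9, 2)
|p1 - p2|^2 = 6^2 + (-9)^2 + 2^2
= 36 + 81 + 4
= 121


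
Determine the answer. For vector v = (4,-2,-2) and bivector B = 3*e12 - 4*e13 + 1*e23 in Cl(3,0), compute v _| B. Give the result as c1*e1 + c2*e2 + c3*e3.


Left contraction v _| B = <vB>_1 (grade-1 part of the geometric product vB).
Using e1_|e12 = e2, e2_|e12 = -e1, e1_|e13 = e3, e3_|e13 = -e1, e2_|e23 = e3, e3_|e23 = -e2:
e1 coeff: -v2*b12 - v3*b13 = -(-2)*(3) - (-2)*(-4) = -2
e2 coeff: v1*b12 - v3*b23 = (4)*(3) - (-2)*(1) = 14
e3 coeff: v1*b13 + v2*b23 = (4)*(-4) + (-2)*(1) = -18
v _| B = -2*e1 + 14*e2 - 18*e3


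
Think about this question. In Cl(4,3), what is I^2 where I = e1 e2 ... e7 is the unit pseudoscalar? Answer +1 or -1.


The pseudoscalar I = e1...e_n (product of all n generators) of Cl(p,q) satisfies I^2 = (-1)^(q + n(n-1)/2).
p = 4, q = 3, n = p + q = 7
n(n-1)/2 = 7 * 6 / 2 = 21
Exponent = q + n(n-1)/2 = 3 + 21 = 24
I^2 = (-1)^24 = +1


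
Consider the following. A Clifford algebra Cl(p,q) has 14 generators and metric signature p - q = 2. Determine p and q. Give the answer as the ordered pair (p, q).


We need p + q = 14 and p - q = 2.
Adding: 2p = 14 + 2 = 16, so p = 8.
Then q = 14 - 8 = 6.
(p, q) = (8, 6)


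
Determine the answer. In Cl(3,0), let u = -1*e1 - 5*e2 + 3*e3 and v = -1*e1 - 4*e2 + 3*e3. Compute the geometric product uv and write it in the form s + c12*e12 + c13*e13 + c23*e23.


In Cl(3,0): e_i^2 = 1, e_ie_j = -e_je_i for i != j.
Scalar part = u . v = (-1)*(-1) + (-5)*(-4) + 3*3
= 1 + 20 + 9 = 30
e12 coeff = (-1)*(-4) - (-5)*(-1) = 4 - 5 = -1
e13 coeff = (-1)*3 - 3*(-1) = -3 - (-3) = 0
e23 coeff = (-5)*3 - 3*(-4) = -15 - (-12) = -3
uv = 30 - 1*e12 + 0*e13 - 3*e23


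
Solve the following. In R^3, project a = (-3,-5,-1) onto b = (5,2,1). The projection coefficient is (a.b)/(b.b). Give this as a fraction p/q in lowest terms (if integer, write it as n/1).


Projection coefficient = (a . b) / (b . b)
a . b = (-3)*5 + (-5)*2 + (-1)*1
= -15 + (-10) + (-1) = -26
b . b = 5^2 + 2^2 + 1^2
= 25 + 4 + 1 = 30
Coefficient = -26/30
In lowest terms: -13/15


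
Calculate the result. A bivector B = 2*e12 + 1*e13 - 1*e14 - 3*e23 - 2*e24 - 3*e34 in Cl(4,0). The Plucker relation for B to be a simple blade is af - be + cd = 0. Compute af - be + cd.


Plucker relation: af - be + cd
a*f = 2*(-3) = -6
b*e = 1*(-2) = -2
c*d = (-1)*(-3) = 3
af - be + cd = -6 - (-2) + 3
= -1


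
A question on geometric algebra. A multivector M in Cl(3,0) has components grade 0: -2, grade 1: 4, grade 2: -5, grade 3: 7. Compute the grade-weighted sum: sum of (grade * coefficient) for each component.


Grade-weighted sum = sum of grade_k * coefficient_k
0*(-2) = 0
1*4 = 4
2*(-5) = -10
3*7 = 21
Total = 0 + 4 + (-10) + 21 = 15


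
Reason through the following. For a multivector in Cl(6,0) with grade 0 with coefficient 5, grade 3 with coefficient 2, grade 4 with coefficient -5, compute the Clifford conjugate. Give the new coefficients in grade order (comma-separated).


Clifford conjugate sign for grade k: (-1)^(k(k+1)/2)
Grade 0: (-1)^(0*1/2) = (-1)^0 = 1, coeff 5 -> 5
Grade 3: (-1)^(3*4/2) = (-1)^6 = 1, coeff 2 -> 2
Grade 4: (-1)^(4*5/2) = (-1)^10 = 1, coeff -5 -> -5
Conjugated coefficients: 5, 2, -5


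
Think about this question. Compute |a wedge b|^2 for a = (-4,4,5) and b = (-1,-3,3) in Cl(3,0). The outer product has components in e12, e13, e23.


a wedge b = (a1*b2 - a2*b1)*e12 + (a1*b3 - a3*b1)*e13 + (a2*b3 - a3*b2)*e23
e12 coeff: (-4)*(-3) - 4*(-1) = 12 - (-4) = 16
e13 coeff: (-4)*3 - 5*(-1) = -12 - (-5) = -7
e23 coeff: 4*3 - 5*(-3) = 12 - (-15) = 27
|a wedge b|^2 = 16^2 + (-7)^2 + 27^2
= 256 + 49 + 729
= 1034


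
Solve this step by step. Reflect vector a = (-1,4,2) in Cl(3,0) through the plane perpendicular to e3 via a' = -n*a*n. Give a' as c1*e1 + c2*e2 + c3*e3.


Reflection formula: a' = -n*a*n, with n = e3 (unit vector, n^2 = 1).
For reflection through hyperplane perp to e3:
The component along e3 flips sign, others stay.
a = (-1, 4, 2)
a' = (-1, 4, -2)
a' = -1*e1 + 4*e2 - 2*e3


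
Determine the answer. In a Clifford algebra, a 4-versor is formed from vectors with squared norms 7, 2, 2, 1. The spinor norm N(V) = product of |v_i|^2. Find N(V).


Spinor norm N(V) = |v1|^2 * |v2|^2 * ... * |v4|^2
= 7 * 2 * 2 * 1
Running product: 7, 14, 28, 28
N(V) = 28


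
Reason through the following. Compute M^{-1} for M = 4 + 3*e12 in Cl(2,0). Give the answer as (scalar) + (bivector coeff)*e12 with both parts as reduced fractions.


M = 4 + 3*e12, where e12^2 = -1.
Since M commutes with its reverse ~M = a - b*e12, M * ~M = a^2 - b^2*e12^2 = a^2 + b^2.
So M^{-1} = ~M / (a^2 + b^2) = (a - b*e12)/(a^2 + b^2).
a^2 + b^2 = 16 + 9 = 25
Scalar part = 4/25 = 4/25
Bivector coeff = -3/25 = -3/25
M^{-1} = 4/25 - 3/25*e12


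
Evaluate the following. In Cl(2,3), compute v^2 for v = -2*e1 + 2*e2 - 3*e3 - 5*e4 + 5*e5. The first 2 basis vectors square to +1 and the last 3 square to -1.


v^2 = sum of c_i^2 * e_i^2
Positive signature terms (e_i^2 = +1): (-2)^2 + 2^2 = 8
Negative signature terms (e_j^2 = -1): (-3)^2 + (-5)^2 + 5^2 = 59
v^2 = 8 - 59 = -51


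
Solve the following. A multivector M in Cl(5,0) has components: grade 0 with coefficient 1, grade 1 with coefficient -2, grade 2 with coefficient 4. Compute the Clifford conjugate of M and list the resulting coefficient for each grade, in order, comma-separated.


Clifford conjugate sign for grade k: (-1)^(k(k+1)/2)
Grade 0: (-1)^(0*1/2) = (-1)^0 = 1, coeff 1 -> 1
Grade 1: (-1)^(1*2/2) = (-1)^1 = -1, coeff -2 -> 2
Grade 2: (-1)^(2*3/2) = (-1)^3 = -1, coeff 4 -> -4
Conjugated coefficients: 1, 2, -4


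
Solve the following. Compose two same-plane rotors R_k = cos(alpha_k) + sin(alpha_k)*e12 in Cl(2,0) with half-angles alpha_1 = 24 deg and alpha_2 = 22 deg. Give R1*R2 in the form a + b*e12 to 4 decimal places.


Same-plane rotors commute and their half-angles add:
R1*R2 = cos(a1 + a2) + sin(a1 + a2)*e12.
a1 + a2 = 24 + 22 = 46 deg
cos(46 deg) = 0.6947
sin(46 deg) = 0.7193
R1*R2 = 0.6947 + 0.7193*e12


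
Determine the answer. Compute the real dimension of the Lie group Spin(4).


Spin(n) double-covers SO(n); both have Lie algebra so(n) of dimension n(n-1)/2.
n = 4
n(n-1) = 4 * 3 = 12
dim Spin(4) = 12/2 = 6


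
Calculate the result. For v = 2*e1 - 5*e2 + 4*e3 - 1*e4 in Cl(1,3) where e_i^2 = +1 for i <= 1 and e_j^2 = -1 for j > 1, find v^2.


v^2 = sum of c_i^2 * e_i^2
Positive signature terms (e_i^2 = +1): 2^2 = 4
Negative signature terms (e_j^2 = -1): (-5)^2 + 4^2 + (-1)^2 = 42
v^2 = 4 - 42 = -38


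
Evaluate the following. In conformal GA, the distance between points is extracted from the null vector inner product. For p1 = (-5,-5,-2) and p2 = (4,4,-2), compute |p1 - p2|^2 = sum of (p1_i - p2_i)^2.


p1 - p2 = (-9, -9, 0)
|p1 - p2|^2 = (-9)^2 + (-9)^2 + 0^2
= 81 + 81 + 0
= 162


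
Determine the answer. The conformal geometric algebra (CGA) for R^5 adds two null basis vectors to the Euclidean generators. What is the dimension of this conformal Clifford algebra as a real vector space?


The conformal model of R^5 uses Cl(6,1): the 5 Euclidean generators plus two extra orthogonal generators e+ (e+^2 = +1) and e- (e-^2 = -1), from which the null vectors e0, einf are built.
Number of generators m = 5 + 2 = 7.
dim Cl(p,q) = 2^m = 2^7 = 128


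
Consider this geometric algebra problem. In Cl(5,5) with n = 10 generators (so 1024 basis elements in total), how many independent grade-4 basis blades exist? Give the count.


Number of grade-k basis blades in Cl(p,q) with n = p + q is C(n, k).
n = 5 + 5 = 10
C(10, 4) = 10! / (4! * 6!)
= 3628800 / (24 * 720)
= 210


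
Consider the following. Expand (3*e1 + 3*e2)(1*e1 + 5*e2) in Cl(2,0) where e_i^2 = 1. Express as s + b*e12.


Expand: (3*e1 + 3*e2)(1*e1 + 5*e2)
= 3*1*e1e1 + 3*5*e1e2 + 3*1*e2e1 + 3*5*e2e2
Using e1^2 = e2^2 = 1, e2e1 = -e1e2:
Scalar part s = 3*1 + 3*5 = 3 + 15 = 18
Bivector part b = 3*5 - 3*1 = 15 - 3 = 12
uv = 18 + 12*e12


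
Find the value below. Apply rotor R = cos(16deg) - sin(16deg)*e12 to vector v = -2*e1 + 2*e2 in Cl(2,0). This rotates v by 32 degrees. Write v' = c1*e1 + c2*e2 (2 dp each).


Rotor R = cos(16deg) - sin(16deg)*e12
Rotation angle theta = 2 * 16 = 32 degrees
v' = R*v*~R rotates v by theta.
cos(32deg) = 0.8480, sin(32deg) = 0.5299
v'_1 = -2*cos(32deg) - 2*sin(32deg)
= -2*0.8480 - 2*0.5299
= -2.76
v'_2 = -2*sin(32deg) + 2*cos(32deg)
= -2*0.5299 + 2*0.8480
= 0.64
v' = -2.76*e1 + 0.64*e2


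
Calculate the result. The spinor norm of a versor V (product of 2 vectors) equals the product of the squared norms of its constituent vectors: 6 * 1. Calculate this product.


Spinor norm N(V) = |v1|^2 * |v2|^2 * ... * |v2|^2
= 6 * 1
Running product: 6, 6
N(V) = 6


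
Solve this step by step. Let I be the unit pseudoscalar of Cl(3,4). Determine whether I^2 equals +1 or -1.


The pseudoscalar I = e1...e_n (product of all n generators) of Cl(p,q) satisfies I^2 = (-1)^(q + n(n-1)/2).
p = 3, q = 4, n = p + q = 7
n(n-1)/2 = 7 * 6 / 2 = 21
Exponent = q + n(n-1)/2 = 4 + 21 = 25
I^2 = (-1)^25 = -1


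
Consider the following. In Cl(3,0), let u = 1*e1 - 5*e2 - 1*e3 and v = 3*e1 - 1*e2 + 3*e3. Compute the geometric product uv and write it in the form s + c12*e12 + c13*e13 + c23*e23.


In Cl(3,0): e_i^2 = 1, e_ie_j = -e_je_i for i != j.
Scalar part = u . v = 1*3 + (-5)*(-1) + (-1)*3
= 3 + 5 + (-3) = 5
e12 coeff = 1*(-1) - (-5)*3 = -1 - (-15) = 14
e13 coeff = 1*3 - (-1)*3 = 3 - (-3) = 6
e23 coeff = (-5)*3 - (-1)*(-1) = -15 - 1 = -16
uv = 5 + 14*e12 + 6*e13 - 16*e23
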